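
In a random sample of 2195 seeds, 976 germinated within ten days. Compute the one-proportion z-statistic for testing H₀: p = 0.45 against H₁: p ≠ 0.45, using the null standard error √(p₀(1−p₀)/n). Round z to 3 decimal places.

With x = 976 successes in n = 2195, p̂ = 0.44465.
Under H₀, SE = √(p₀(1−p₀)/n) = √(0.45·0.55/2195) = √0.000112756 = 0.010619.
z = (0.44465 − 0.45)/0.010619 = -0.00535/0.010619 = -0.504.

z = -0.504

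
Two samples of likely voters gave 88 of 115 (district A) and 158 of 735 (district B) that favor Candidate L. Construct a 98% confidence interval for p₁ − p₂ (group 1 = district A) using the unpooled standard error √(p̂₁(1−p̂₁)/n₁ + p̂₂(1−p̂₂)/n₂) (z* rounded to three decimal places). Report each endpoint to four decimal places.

p̂₁ = 88/115 = 0.76522, p̂₂ = 158/735 = 0.21497; p̂₁ − p̂₂ = 0.55025.
Unpooled SE = √(p̂₁(1−p̂₁)/n₁ + p̂₂(1−p̂₂)/n₂) = √(0.001562259 + 0.000229599) = 0.042330.
For 98% confidence, z* = 2.326. Margin = 2.326·0.042330 = 0.09846.
Interval: 0.55025 ± 0.09846 → (0.4518, 0.6487).

(0.4518, 0.6487)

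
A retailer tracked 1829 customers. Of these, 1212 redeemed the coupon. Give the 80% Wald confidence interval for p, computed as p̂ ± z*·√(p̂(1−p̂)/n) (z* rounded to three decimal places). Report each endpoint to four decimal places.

The sample proportion is 1212/1829 = 0.66266.
SE = √(p̂(1−p̂)/n) = √(0.223543/1829) = 0.011055.
The 80% critical value is z* = 1.282.
Margin = 1.282·0.011055 = 0.01417.
Interval: 0.66266 ± 0.01417 → (0.6485, 0.6768).

(0.6485, 0.6768)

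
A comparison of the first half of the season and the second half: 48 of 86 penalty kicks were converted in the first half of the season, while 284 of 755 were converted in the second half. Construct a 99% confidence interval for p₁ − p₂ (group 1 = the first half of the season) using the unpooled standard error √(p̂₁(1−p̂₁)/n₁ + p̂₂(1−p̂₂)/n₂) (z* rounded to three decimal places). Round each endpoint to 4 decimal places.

(0.0368, 0.3272)

p̂₁ = 0.55814, p̂₂ = 0.37616, so the observed difference is 0.18198.
Unpooled SE = √(p̂₁(1−p̂₁)/n₁ + p̂₂(1−p̂₂)/n₂) = √(0.002867672 + 0.000310812) = 0.056378.
z* = 2.576 at the 99% level. Margin = 2.576·0.056378 = 0.14523.
So the interval runs from 0.0368 to 0.3272.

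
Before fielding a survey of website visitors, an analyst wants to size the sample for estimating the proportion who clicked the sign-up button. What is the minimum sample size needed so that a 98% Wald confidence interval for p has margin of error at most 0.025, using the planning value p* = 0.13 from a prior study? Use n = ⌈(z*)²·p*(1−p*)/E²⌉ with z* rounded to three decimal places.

n = 980

For 98% confidence, z* = 2.326.
p*(1−p*) = 0.1131.
(z*)²·p*(1−p*)/E² = 5.410276·0.1131/0.000625 = 979.044.
Rounding up, n = 980.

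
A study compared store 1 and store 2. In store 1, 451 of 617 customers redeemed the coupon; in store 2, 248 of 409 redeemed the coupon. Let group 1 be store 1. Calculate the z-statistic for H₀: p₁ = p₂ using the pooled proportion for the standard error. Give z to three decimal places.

z = 4.194

p̂₁ = 451/617 = 0.73096, p̂₂ = 248/409 = 0.60636.
Pooled p̂ = (451+248)/(617+409) = 699/1026 = 0.68129.
SE = √[p̂(1−p̂)(1/n₁+1/n₂)] = √[0.68129·0.31871·(1/617+1/409)] ≈ 0.029712.
z = (p̂₁ − p̂₂)/SE = (0.73096 − 0.60636)/0.029712 = 0.12460/0.029712 = 4.194.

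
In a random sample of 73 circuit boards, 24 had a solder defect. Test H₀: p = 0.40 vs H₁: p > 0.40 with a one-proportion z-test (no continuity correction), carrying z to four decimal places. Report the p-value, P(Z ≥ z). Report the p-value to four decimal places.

p-value = 0.8929

With x = 24 successes in n = 73, p̂ = 0.32877.
Null standard error: √(0.40·0.60/73) = √0.003287671 = 0.057338.
z = (p̂ − p₀)/SE = (24/73 − 0.40)/0.057338 ≈ -1.2423.
p-value = P(Z ≥ z) with z = -1.2423 → 0.8929.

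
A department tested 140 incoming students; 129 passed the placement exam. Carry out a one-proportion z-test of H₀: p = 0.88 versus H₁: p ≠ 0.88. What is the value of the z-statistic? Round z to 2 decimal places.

With x = 129 successes in n = 140, p̂ = 0.92143.
Under H₀, SE = √(p₀(1−p₀)/n) = √(0.88·0.12/140) = √0.000754286 = 0.027464.
z = (0.92143 − 0.88)/0.027464 = 0.04143/0.027464 = 1.51.

z = 1.51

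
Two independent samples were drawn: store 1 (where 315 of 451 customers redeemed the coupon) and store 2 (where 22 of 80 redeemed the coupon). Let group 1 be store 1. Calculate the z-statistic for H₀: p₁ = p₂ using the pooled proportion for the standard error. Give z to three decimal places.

z = 7.249

Sample proportions: p̂₁ = 315/451 = 0.69845 and p̂₂ = 22/80 = 0.27500.
Pooling: p̂ = 337/531 = 0.63465.
Pooled SE = √[0.2318689·0.01471729] ≈ 0.058416.
z = (p̂₁ − p̂₂)/SE = (0.69845 − 0.27500)/0.058416 = 0.42345/0.058416 = 7.249.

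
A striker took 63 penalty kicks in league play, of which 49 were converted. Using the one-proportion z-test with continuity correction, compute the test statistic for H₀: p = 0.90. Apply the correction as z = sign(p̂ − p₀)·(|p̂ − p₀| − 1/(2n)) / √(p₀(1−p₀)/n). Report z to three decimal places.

With x = 49 successes in n = 63, p̂ = 0.77778. p̂ − p₀ = -0.122222.
Continuity correction 1/(2n) = 1/126 = 0.007937.
Corrected numerator: |-0.122222| − 0.007937 = 0.114285.
SE₀ = √(0.90·0.10/63) = 0.037796.
z = (−)0.114285/0.037796 = -3.024.

z = -3.024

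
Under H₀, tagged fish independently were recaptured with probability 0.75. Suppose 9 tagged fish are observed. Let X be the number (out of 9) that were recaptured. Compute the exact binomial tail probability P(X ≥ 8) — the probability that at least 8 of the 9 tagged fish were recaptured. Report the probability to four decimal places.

X ~ Binomial(n=9, p=0.75).
P(X ≥ 8) = C(9,8)·0.75^8·0.25^1 + C(9,9)·0.75^9·0.25^0.
= 0.225254 + 0.075085 = 0.3003.

P = 0.3003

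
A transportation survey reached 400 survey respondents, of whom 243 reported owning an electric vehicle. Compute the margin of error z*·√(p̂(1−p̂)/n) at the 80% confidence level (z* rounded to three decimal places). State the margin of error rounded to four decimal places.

ME = 0.0313

With x = 243 successes in n = 400, p̂ = 0.60750.
SE = √(p̂(1−p̂)/n) = √(0.238444/400) = 0.024415.
For 80% confidence, z* = 1.282.
Margin of error = z*·SE = 1.282 × 0.024415 = 0.0313.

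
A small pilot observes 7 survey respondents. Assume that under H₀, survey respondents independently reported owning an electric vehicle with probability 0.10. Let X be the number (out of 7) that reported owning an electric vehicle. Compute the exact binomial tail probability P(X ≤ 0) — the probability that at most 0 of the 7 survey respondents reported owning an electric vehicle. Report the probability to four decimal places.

X is binomial with n = 7 and p = 0.10.
P(X ≤ 0) = C(7,0)·0.10^0·0.90^7.
= 0.478297 = 0.4783.

P = 0.4783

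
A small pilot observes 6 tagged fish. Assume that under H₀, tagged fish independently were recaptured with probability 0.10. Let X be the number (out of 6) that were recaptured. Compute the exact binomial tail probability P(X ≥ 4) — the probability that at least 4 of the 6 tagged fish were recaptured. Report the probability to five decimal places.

X is binomial with n = 6 and p = 0.10.
P(X ≥ 4) = C(6,4)·0.10^4·0.90^2 + C(6,5)·0.10^5·0.90^1 + C(6,6)·0.10^6·0.90^0.
= 0.001215 + 0.000054 + 0.000001 = 0.00127.

P = 0.00127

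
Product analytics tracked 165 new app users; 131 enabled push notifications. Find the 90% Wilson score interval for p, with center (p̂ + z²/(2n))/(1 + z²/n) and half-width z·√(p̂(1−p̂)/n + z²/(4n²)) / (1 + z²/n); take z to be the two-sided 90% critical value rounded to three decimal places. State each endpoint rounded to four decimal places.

(0.7376, 0.8408)

p̂ = 131/165 = 0.79394; z = 1.645, so z² = 2.706025.
1 + z²/n = 1.016400.
Adjusted center: (0.79394 + z²/(2n))/1.016400 = 0.78920.
Radicand: p̂(1−p̂)/n + z²/(4n²) = 0.000991513 + 0.000024849 = 0.001016362.
Half-width = z·√(radicand)/denom = 1.645·0.031880/1.016400 = 0.05160.
So the interval runs from 0.7376 to 0.8408.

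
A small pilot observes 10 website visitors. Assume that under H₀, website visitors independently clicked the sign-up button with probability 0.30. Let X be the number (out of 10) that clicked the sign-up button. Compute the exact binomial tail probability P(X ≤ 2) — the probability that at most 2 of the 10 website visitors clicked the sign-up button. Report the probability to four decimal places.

X is binomial with n = 10 and p = 0.30.
P(X ≤ 2) = C(10,0)·0.30^0·0.70^10 + C(10,1)·0.30^1·0.70^9 + C(10,2)·0.30^2·0.70^8.
= 0.028248 + 0.121061 + 0.233474 = 0.3828.

P = 0.3828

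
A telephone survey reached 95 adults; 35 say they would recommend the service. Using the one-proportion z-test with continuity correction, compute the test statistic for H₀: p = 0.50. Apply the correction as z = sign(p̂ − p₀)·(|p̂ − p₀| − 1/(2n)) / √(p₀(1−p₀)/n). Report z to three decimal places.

z = -2.462

The sample proportion is 35/95 = 0.36842. p̂ − p₀ = -0.131579.
1/(2n) = 0.005263.
Corrected numerator: |-0.131579| − 0.005263 = 0.126316.
Null standard error: √(0.50·0.50/95) = √0.002631579 = 0.051299.
z = (−)0.126316/0.051299 = -2.462.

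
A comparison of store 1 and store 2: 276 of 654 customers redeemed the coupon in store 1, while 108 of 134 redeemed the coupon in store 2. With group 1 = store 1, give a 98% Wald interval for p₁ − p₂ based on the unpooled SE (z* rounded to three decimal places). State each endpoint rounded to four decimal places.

(-0.4752, -0.2927)

p̂₁ = 276/654 = 0.42202, p̂₂ = 108/134 = 0.80597; p̂₁ − p̂₂ = -0.38395.
SE = √(0.000372965 + 0.001167032) = √0.001539997 = 0.039243.
z* = 2.326 at the 98% level. Margin = 2.326·0.039243 = 0.09128.
Interval: -0.38395 ± 0.09128 → (-0.4752, -0.2927).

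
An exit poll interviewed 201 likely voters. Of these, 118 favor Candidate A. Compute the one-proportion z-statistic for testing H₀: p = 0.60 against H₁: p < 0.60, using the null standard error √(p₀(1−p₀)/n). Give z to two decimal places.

With x = 118 successes in n = 201, p̂ = 0.58706.
Null standard error: √(0.60·0.40/201) = √0.001194030 = 0.034555.
Test statistic: z = -0.01294/0.034555 = -0.37.

z = -0.37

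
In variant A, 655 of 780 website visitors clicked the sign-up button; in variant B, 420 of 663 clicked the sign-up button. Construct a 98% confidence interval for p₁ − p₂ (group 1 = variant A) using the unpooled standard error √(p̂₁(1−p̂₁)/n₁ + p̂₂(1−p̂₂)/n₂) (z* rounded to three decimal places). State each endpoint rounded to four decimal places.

(0.1531, 0.2594)

p̂₁ = 655/780 = 0.83974, p̂₂ = 420/663 = 0.63348; p̂₁ − p̂₂ = 0.20626.
SE = √(0.000172531 + 0.000350199) = √0.000522730 = 0.022863.
z* = 2.326 at the 98% level. Margin = 2.326·0.022863 = 0.05318.
Interval: 0.20626 ± 0.05318 → (0.1531, 0.2594).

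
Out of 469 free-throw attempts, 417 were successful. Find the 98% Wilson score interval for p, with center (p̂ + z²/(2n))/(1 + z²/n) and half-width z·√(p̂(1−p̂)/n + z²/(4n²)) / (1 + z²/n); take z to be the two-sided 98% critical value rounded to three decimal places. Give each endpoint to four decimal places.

(0.8509, 0.9185)

Here p̂ = 417/469 = 0.88913 and z = 2.326 (z² = 5.410276).
Denominator 1 + z²/n = 1 + 5.410276/469 = 1.011536.
Center = (0.88913 + 0.005768)/1.011536 = 0.88469.
Radicand: p̂(1−p̂)/n + z²/(4n²) = 0.000210194 + 0.000006149 = 0.000216343.
Half-width = z·√(radicand)/denom = 2.326·0.014709/1.011536 = 0.03382.
So the interval runs from 0.8509 to 0.9185.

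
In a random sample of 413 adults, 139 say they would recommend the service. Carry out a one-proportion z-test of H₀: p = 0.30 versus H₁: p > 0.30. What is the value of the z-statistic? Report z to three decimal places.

Sample proportion p̂ = 139/413 = 0.33656.
Under H₀, SE = √(p₀(1−p₀)/n) = √(0.30·0.70/413) = √0.000508475 = 0.022549.
z = (p̂ − p₀)/SE = (0.33656 − 0.30)/0.022549 = 1.621.

z = 1.621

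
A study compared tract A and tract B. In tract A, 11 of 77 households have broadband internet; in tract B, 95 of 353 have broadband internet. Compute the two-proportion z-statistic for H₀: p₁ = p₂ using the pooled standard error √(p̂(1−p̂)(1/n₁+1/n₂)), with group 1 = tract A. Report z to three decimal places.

z = -2.329

Sample proportions: p̂₁ = 11/77 = 0.14286 and p̂₂ = 95/353 = 0.26912.
Pooled p̂ = (11+95)/(77+353) = 106/430 = 0.24651.
Pooled SE = √[0.1857436·0.01581987] ≈ 0.054207.
z = (p̂₁ − p̂₂)/SE = (0.14286 − 0.26912)/0.054207 = -0.12626/0.054207 = -2.329.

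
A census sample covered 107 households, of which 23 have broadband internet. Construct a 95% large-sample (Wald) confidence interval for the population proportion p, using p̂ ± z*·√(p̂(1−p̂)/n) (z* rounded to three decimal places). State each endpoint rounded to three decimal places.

(0.137, 0.293)

With x = 23 successes in n = 107, p̂ = 0.21495.
Standard error of p̂: √(0.168748/107) = √0.001577087 = 0.039713.
z* = 1.960 at the 95% level.
Margin = 1.960·0.039713 = 0.07784.
Interval: 0.21495 ± 0.07784 → (0.137, 0.293).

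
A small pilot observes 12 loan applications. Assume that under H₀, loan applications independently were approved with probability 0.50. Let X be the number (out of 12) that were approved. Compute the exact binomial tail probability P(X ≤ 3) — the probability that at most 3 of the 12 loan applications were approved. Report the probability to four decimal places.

P = 0.0730

X ~ Binomial(n=12, p=0.50).
P(X ≤ 3) = C(12,0)·0.50^0·0.50^12 + C(12,1)·0.50^1·0.50^11 + C(12,2)·0.50^2·0.50^10 + C(12,3)·0.50^3·0.50^9.
= 0.000244 + 0.002930 + 0.016113 + 0.053711 = 0.0730.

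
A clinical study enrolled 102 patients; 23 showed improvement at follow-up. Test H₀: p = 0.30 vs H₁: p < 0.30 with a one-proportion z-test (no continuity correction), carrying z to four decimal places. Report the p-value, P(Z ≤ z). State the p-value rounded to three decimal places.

The sample proportion is 23/102 = 0.22549.
SE₀ = √(0.30·0.70/102) = 0.045374.
Test statistic (full precision, shown to 4 dp): z = (23/102 − 0.30)/SE₀ ≈ -1.6421.
From the standard normal, P(Z ≤ z) = 0.050.

p-value = 0.050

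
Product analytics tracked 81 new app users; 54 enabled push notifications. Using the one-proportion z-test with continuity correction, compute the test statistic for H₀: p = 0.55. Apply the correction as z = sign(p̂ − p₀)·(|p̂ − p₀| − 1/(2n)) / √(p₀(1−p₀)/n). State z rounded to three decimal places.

The sample proportion is 54/81 = 0.66667. p̂ − p₀ = 0.116667.
1/(2n) = 0.006173.
Corrected numerator: |0.116667| − 0.006173 = 0.110494.
Null standard error: √(0.55·0.45/81) = √0.003055556 = 0.055277.
z = (+)0.110494/0.055277 = 1.999.

z = 1.999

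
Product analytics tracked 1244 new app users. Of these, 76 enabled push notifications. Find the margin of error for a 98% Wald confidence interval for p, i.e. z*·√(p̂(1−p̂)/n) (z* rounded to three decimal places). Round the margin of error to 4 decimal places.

Sample proportion p̂ = 76/1244 = 0.06109.
SE = √(p̂(1−p̂)/n) = √(0.057361/1244) = 0.006790.
z* = 2.326 at the 98% level.
ME = 2.326·0.006790 = 0.0158.

ME = 0.0158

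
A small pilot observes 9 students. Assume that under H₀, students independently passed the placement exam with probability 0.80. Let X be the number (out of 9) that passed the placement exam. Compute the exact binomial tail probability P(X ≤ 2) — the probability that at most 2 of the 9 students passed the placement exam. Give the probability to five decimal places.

X ~ Binomial(n=9, p=0.80).
P(X ≤ 2) = C(9,0)·0.80^0·0.20^9 + C(9,1)·0.80^1·0.20^8 + C(9,2)·0.80^2·0.20^7.
= 0.000001 + 0.000018 + 0.000295 = 0.00031.

P = 0.00031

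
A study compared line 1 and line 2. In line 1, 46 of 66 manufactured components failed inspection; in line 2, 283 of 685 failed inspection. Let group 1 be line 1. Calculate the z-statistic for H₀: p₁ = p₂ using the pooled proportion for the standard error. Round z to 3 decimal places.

Sample proportions: p̂₁ = 46/66 = 0.69697 and p̂₂ = 283/685 = 0.41314.
Pooled p̂ = (46+283)/(66+685) = 329/751 = 0.43808.
SE = √[p̂(1−p̂)(1/n₁+1/n₂)] = √[0.43808·0.56192·(1/66+1/685)] ≈ 0.063947.
z = 0.28383/0.063947 = 4.439.

z = 4.439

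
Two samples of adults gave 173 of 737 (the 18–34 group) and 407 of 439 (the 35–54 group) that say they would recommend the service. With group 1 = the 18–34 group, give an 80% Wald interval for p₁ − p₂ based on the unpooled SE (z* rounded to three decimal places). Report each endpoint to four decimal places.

(-0.7179, -0.6668)

p̂₁ = 0.23474, p̂₂ = 0.92711, so the observed difference is -0.69237.
SE = √(0.000243738 + 0.000153940) = √0.000397678 = 0.019942.
z* = 1.282 at the 80% level. Margin = 1.282·0.019942 = 0.02557.
So the interval runs from -0.7179 to -0.6668.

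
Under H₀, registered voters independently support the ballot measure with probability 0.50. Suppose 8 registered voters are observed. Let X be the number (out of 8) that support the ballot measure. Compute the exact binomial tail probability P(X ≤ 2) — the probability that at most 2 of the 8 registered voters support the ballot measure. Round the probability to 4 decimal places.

P = 0.1445

X is binomial with n = 8 and p = 0.50.
P(X ≤ 2) = C(8,0)·0.50^0·0.50^8 + C(8,1)·0.50^1·0.50^7 + C(8,2)·0.50^2·0.50^6.
= 0.003906 + 0.031250 + 0.109375 = 0.1445.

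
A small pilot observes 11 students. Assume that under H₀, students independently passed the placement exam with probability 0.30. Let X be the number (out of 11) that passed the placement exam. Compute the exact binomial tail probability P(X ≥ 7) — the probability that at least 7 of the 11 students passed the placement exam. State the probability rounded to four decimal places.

P = 0.0216

X ~ Binomial(n=11, p=0.30).
P(X ≥ 7) = Σ_{j=7}^{11} C(11,j)·0.30^j·0.70^{11−j}.
= 0.017328 + 0.003713 + 0.000530 + 0.000045 + 0.000002 = 0.0216.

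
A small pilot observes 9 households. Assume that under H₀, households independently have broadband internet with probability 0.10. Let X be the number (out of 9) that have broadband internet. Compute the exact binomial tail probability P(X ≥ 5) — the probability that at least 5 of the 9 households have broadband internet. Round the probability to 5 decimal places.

X is binomial with n = 9 and p = 0.10.
P(X ≥ 5) = Σ_{j=5}^{9} C(9,j)·0.10^j·0.90^{9−j}.
= 0.000827 + 0.000061 + 0.000003 + 0.000000 + 0.000000 = 0.00089.

P = 0.00089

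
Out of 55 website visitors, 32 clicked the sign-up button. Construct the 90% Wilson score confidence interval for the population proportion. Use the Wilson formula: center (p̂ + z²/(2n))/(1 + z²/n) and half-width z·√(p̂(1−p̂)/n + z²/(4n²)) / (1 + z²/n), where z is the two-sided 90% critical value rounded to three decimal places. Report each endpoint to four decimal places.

Here p̂ = 32/55 = 0.58182 and z = 1.645 (z² = 2.706025).
1 + z²/n = 1.049200.
Adjusted center: (0.58182 + z²/(2n))/1.049200 = 0.57798.
Radicand: p̂(1−p̂)/n + z²/(4n²) = 0.004423742 + 0.000223638 = 0.004647380.
Half-width = z·√(radicand)/denom = 1.645·0.068172/1.049200 = 0.10688.
So the interval runs from 0.4711 to 0.6849.

(0.4711, 0.6849)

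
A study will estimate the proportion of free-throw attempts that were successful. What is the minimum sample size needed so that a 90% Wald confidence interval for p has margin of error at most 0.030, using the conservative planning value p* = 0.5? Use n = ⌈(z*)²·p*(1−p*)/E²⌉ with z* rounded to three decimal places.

n = 752

The 90% critical value is z* = 1.645.
p*(1−p*) = 0.2500.
Required n before rounding: 2.706025 × 0.2500 / 0.030² = 751.674.
Rounding up, n = 752.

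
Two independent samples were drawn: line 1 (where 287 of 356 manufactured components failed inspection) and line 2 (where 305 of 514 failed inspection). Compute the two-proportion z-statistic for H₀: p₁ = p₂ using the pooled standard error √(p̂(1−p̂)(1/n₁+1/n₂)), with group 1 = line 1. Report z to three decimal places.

p̂₁ = 287/356 = 0.80618, p̂₂ = 305/514 = 0.59339.
Pooled p̂ = (287+305)/(356+514) = 592/870 = 0.68046.
Pooled SE = √[0.2174343·0.00475451] ≈ 0.032153.
z = 0.21279/0.032153 = 6.618.

z = 6.618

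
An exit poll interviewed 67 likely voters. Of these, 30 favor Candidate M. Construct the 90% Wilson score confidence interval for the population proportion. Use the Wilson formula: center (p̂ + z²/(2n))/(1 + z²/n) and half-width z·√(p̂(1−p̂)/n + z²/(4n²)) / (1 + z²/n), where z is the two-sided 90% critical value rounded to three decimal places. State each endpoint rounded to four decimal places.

Here p̂ = 30/67 = 0.44776 and z = 1.645 (z² = 2.706025).
Denominator 1 + z²/n = 1 + 2.706025/67 = 1.040388.
Center = (0.44776 + 0.020194)/1.040388 = 0.44979.
Radicand: p̂(1−p̂)/n + z²/(4n²) = 0.003690614 + 0.000150703 = 0.003841317.
Half-width = z·√(radicand)/denom = 1.645·0.061978/1.040388 = 0.09800.
Interval: 0.44979 ± 0.09800 → (0.3518, 0.5478).

(0.3518, 0.5478)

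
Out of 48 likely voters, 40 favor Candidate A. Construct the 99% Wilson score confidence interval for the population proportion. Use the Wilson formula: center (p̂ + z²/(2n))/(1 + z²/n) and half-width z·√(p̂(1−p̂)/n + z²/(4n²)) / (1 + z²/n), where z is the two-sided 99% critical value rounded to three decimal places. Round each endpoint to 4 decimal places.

Here p̂ = 40/48 = 0.83333 and z = 2.576 (z² = 6.635776).
Denominator 1 + z²/n = 1 + 6.635776/48 = 1.138245.
Adjusted center: (0.83333 + z²/(2n))/1.138245 = 0.79285.
Radicand: p̂(1−p̂)/n + z²/(4n²) = 0.002893519 + 0.000720028 = 0.003613547.
Half-width = 2.576·√0.003613547/1.138245 = 0.13604.
Interval: 0.79285 ± 0.13604 → (0.6568, 0.9289).

(0.6568, 0.9289)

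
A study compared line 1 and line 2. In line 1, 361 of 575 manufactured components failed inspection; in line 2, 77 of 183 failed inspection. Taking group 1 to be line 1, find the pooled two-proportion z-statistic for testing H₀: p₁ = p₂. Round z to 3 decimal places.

Sample proportions: p̂₁ = 361/575 = 0.62783 and p̂₂ = 77/183 = 0.42077.
Pooled p̂ = (361+77)/(575+183) = 438/758 = 0.57784.
SE = √[p̂(1−p̂)(1/n₁+1/n₂)] = √[0.57784·0.42216·(1/575+1/183)] ≈ 0.041920.
z = 0.20706/0.041920 = 4.939.

z = 4.939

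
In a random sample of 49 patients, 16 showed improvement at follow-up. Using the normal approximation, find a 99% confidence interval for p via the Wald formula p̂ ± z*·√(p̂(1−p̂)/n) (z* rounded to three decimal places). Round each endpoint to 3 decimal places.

(0.154, 0.499)

The sample proportion is 16/49 = 0.32653.
SE = √(p̂(1−p̂)/n) = √(0.219908/49) = 0.066992.
For 99% confidence, z* = 2.576.
Margin = 2.576·0.066992 = 0.17257.
Interval: 0.32653 ± 0.17257 → (0.154, 0.499).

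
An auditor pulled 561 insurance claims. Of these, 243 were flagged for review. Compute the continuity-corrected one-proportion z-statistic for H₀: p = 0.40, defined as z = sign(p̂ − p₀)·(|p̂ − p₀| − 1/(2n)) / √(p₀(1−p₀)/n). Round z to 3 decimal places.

Sample proportion p̂ = 243/561 = 0.43316. p̂ − p₀ = 0.033155.
Continuity correction 1/(2n) = 1/1122 = 0.000891.
Corrected numerator: |0.033155| − 0.000891 = 0.032264.
Under H₀, SE = √(p₀(1−p₀)/n) = √(0.40·0.60/561) = √0.000427807 = 0.020684.
z = (+)0.032264/0.020684 = 1.560.

z = 1.560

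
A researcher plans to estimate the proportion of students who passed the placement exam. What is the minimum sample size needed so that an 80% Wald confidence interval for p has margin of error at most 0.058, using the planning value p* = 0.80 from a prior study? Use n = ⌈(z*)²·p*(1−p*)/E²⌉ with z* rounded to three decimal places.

z* = 1.282 at the 80% level.
p*(1−p*) = 0.80·0.20 = 0.1600.
Required n before rounding: 1.643524 × 0.1600 / 0.058² = 78.170.
Rounding up, n = 79.

n = 79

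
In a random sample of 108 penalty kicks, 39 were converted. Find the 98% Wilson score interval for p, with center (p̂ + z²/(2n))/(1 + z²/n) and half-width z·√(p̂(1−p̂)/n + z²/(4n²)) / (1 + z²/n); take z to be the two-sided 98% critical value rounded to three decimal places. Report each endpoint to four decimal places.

(0.2626, 0.4729)

Here p̂ = 39/108 = 0.36111 and z = 2.326 (z² = 5.410276).
Denominator 1 + z²/n = 1 + 5.410276/108 = 1.050095.
Adjusted center: (0.36111 + z²/(2n))/1.050095 = 0.36774.
Radicand: p̂(1−p̂)/n + z²/(4n²) = 0.002136203 + 0.000115961 = 0.002252164.
Half-width = 2.326·√0.002252164/1.050095 = 0.10512.
So the interval runs from 0.2626 to 0.4729.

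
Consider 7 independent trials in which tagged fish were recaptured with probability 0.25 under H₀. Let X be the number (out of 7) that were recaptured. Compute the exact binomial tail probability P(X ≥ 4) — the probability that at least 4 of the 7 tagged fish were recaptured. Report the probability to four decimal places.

P = 0.0706

X is binomial with n = 7 and p = 0.25.
P(X ≥ 4) = C(7,4)·0.25^4·0.75^3 + C(7,5)·0.25^5·0.75^2 + C(7,6)·0.25^6·0.75^1 + C(7,7)·0.25^7·0.75^0.
= 0.057678 + 0.011536 + 0.001282 + 0.000061 = 0.0706.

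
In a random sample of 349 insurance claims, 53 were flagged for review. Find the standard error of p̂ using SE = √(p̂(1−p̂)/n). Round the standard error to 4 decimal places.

p̂ = 53/349 = 0.15186.
p̂(1−p̂) = 0.128799.
Dividing by n and taking the root: √0.000369052 = 0.0192.

SE = 0.0192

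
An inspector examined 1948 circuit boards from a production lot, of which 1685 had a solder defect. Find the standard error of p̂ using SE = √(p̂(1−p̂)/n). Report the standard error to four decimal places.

The sample proportion is 1685/1948 = 0.86499.
p̂(1−p̂) = 0.116782.
SE = √(0.116782/1948) = 0.0077.

SE = 0.0077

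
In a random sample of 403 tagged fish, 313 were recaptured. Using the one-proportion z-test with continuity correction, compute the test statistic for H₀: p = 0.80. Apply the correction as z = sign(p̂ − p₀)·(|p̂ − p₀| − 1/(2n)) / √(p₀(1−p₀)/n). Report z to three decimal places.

Sample proportion p̂ = 313/403 = 0.77667. p̂ − p₀ = -0.023325.
Continuity correction 1/(2n) = 1/806 = 0.001241.
Corrected numerator: |-0.023325| − 0.001241 = 0.022084.
Null standard error: √(0.80·0.20/403) = √0.000397022 = 0.019925.
z = −0.022084/0.019925 = -1.108.

z = -1.108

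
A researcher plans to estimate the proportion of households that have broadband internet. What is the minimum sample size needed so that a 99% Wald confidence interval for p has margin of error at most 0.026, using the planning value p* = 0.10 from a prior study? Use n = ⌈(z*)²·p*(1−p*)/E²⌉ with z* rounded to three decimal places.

n = 884

For 99% confidence, z* = 2.576.
p*(1−p*) = 0.10·0.90 = 0.0900.
Required n before rounding: 6.635776 × 0.0900 / 0.026² = 883.461.
⌈883.461⌉ = 884.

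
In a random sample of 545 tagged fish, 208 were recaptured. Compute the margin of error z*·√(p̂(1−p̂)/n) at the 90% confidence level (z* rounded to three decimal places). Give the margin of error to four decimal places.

The sample proportion is 208/545 = 0.38165.
SE = √(p̂(1−p̂)/n) = √(0.235994/545) = 0.020809.
For 90% confidence, z* = 1.645.
Margin of error = z*·SE = 1.645 × 0.020809 = 0.0342.

ME = 0.0342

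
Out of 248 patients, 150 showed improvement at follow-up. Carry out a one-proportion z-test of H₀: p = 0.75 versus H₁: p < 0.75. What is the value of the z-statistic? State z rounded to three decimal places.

With x = 150 successes in n = 248, p̂ = 0.60484.
Null standard error: √(0.75·0.25/248) = √0.000756048 = 0.027496.
Test statistic: z = -0.14516/0.027496 = -5.279.

z = -5.279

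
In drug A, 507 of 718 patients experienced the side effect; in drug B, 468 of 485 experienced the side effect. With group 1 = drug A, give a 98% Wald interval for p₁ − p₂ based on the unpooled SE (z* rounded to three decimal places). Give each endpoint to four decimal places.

p̂₁ = 507/718 = 0.70613, p̂₂ = 468/485 = 0.96495; p̂₁ − p̂₂ = -0.25882.
SE = √(0.000289013 + 0.000069738) = √0.000358751 = 0.018941.
The 98% critical value is z* = 2.326. Margin of error = 0.04406.
So the interval runs from -0.3029 to -0.2148.

(-0.3029, -0.2148)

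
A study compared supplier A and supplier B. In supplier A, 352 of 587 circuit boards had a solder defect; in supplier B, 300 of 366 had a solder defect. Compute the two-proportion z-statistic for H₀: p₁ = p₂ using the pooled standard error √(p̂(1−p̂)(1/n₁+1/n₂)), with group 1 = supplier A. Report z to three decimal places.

z = -7.106

p̂₁ = 352/587 = 0.59966, p̂₂ = 300/366 = 0.81967.
Pooled p̂ = (352+300)/(587+366) = 652/953 = 0.68416.
Pooled SE = √[0.2160868·0.00443582] ≈ 0.030960.
z = (p̂₁ − p̂₂)/SE = (0.59966 − 0.81967)/0.030960 = -0.22001/0.030960 = -7.106.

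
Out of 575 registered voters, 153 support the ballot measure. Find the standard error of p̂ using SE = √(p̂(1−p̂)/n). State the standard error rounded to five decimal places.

SE = 0.01843

With x = 153 successes in n = 575, p̂ = 0.26609.
p̂(1−p̂) = 0.195286.
SE = √(0.195286/575) = √0.000339628 = 0.01843.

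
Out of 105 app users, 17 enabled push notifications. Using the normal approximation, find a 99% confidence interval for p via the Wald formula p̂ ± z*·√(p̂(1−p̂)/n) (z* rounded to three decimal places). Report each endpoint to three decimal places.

(0.069, 0.255)

The sample proportion is 17/105 = 0.16190.
Standard error of p̂: √(0.135692/105) = √0.001292301 = 0.035949.
z* = 2.576 at the 99% level.
Margin = 2.576·0.035949 = 0.09260.
Interval: 0.16190 ± 0.09260 → (0.069, 0.255).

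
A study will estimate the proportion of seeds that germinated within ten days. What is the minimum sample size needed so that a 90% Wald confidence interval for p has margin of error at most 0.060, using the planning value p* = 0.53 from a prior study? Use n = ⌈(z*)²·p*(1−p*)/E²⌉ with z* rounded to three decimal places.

z* = 1.645 at the 90% level.
p*(1−p*) = 0.2491.
Required n before rounding: 2.706025 × 0.2491 / 0.060² = 187.242.
Rounding up, n = 188.

n = 188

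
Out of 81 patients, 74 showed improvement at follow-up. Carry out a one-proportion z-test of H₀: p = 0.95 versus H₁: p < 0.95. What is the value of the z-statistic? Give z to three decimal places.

z = -1.504

p̂ = 74/81 = 0.91358.
Null standard error: √(0.95·0.05/81) = √0.000586420 = 0.024216.
z = (p̂ − p₀)/SE = (0.91358 − 0.95)/0.024216 = -1.504.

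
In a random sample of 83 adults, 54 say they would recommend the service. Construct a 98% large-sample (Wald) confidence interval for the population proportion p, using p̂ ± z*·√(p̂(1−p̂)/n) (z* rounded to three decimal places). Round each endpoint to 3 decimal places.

With x = 54 successes in n = 83, p̂ = 0.65060.
SE(p̂) = √(0.65060·0.34940/83) = 0.052333.
For 98% confidence, z* = 2.326.
Margin = 2.326·0.052333 = 0.12173.
So the interval runs from 0.529 to 0.772.

(0.529, 0.772)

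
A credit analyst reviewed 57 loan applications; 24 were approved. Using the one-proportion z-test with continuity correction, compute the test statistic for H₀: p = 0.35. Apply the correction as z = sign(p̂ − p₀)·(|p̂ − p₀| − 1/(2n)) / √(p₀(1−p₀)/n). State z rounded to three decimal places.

With x = 24 successes in n = 57, p̂ = 0.42105. p̂ − p₀ = 0.071053.
1/(2n) = 0.008772.
Corrected numerator: |0.071053| − 0.008772 = 0.062281.
SE₀ = √(0.35·0.65/57) = 0.063176.
z = +0.062281/0.063176 = 0.986.

z = 0.986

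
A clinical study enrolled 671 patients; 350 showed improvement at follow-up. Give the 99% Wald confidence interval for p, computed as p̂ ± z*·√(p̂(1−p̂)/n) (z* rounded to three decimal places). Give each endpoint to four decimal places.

Sample proportion p̂ = 350/671 = 0.52161.
SE = √(p̂(1−p̂)/n) = √(0.249533/671) = 0.019284.
The 99% critical value is z* = 2.576.
Margin = 2.576·0.019284 = 0.04968.
CI: 0.52161 ± 0.04968 = (0.4719, 0.5713).

(0.4719, 0.5713)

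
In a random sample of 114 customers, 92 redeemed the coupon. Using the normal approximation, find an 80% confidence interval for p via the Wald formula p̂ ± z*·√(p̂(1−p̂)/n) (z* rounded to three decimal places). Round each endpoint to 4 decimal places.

The sample proportion is 92/114 = 0.80702.
Standard error of p̂: √(0.155740/114) = √0.001366142 = 0.036961.
The 80% critical value is z* = 1.282.
Margin = 1.282·0.036961 = 0.04738.
So the interval runs from 0.7596 to 0.8544.

(0.7596, 0.8544)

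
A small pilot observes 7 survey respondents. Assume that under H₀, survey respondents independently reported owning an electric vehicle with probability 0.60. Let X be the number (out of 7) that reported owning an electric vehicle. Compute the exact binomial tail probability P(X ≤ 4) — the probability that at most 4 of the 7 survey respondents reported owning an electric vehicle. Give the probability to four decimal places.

P = 0.5801

X is binomial with n = 7 and p = 0.60.
P(X ≤ 4) = Σ_{j=0}^{4} C(7,j)·0.60^j·0.40^{7−j}.
= 0.001638 + 0.017203 + 0.077414 + 0.193536 + 0.290304 = 0.5801.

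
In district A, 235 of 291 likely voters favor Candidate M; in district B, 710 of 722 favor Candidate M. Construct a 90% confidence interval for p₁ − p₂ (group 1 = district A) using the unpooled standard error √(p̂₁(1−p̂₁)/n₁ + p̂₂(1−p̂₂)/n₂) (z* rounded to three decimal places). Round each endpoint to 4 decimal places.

(-0.2146, -0.1370)

p̂₁ = 235/291 = 0.80756, p̂₂ = 710/722 = 0.98338; p̂₁ − p̂₂ = -0.17582.
Unpooled SE = √(p̂₁(1−p̂₁)/n₁ + p̂₂(1−p̂₂)/n₂) = √(0.000534044 + 0.000022637) = 0.023594.
z* = 1.645 at the 90% level. Margin = 1.645·0.023594 = 0.03881.
CI: -0.17582 ± 0.03881 = (-0.2146, -0.1370).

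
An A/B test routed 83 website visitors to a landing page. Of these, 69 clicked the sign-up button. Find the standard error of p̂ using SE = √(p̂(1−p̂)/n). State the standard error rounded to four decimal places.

Sample proportion p̂ = 69/83 = 0.83133.
p̂(1−p̂) = 0.83133·0.16867 = 0.140220.
Dividing by n and taking the root: √0.001689398 = 0.0411.

SE = 0.0411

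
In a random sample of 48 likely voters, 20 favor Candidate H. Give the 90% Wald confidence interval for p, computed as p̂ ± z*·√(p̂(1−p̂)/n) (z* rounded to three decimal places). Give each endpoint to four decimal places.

The sample proportion is 20/48 = 0.41667.
SE = √(p̂(1−p̂)/n) = √(0.243056/48) = 0.071159.
For 90% confidence, z* = 1.645.
Margin = 1.645·0.071159 = 0.11706.
CI: 0.41667 ± 0.11706 = (0.2996, 0.5337).

(0.2996, 0.5337)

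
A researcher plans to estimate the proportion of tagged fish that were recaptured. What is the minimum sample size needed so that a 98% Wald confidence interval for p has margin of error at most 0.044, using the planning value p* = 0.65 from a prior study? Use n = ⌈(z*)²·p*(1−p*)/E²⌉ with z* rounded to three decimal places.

n = 636

The 98% critical value is z* = 2.326.
p*(1−p*) = 0.2275.
(z*)²·p*(1−p*)/E² = 5.410276·0.2275/0.001936 = 635.763.
Rounding up, n = 636.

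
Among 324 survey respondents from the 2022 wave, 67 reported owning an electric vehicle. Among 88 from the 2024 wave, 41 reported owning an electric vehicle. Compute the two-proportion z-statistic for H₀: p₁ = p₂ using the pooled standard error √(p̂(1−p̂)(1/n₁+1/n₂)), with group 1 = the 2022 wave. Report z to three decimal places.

p̂₁ = 67/324 = 0.20679, p̂₂ = 41/88 = 0.46591.
Pooling: p̂ = 108/412 = 0.26214.
SE = √[p̂(1−p̂)(1/n₁+1/n₂)] = √[0.26214·0.73786·(1/324+1/88)] ≈ 0.052867.
z = (p̂₁ − p̂₂)/SE = (0.20679 − 0.46591)/0.052867 = -0.25912/0.052867 = -4.901.

z = -4.901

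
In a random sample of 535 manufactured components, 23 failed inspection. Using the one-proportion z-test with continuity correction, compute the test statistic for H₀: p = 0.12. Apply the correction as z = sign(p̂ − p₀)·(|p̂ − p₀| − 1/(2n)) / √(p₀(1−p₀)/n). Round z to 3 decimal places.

p̂ = 23/535 = 0.04299. p̂ − p₀ = -0.077009.
1/(2n) = 0.000935.
Corrected numerator: |-0.077009| − 0.000935 = 0.076074.
SE₀ = √(0.12·0.88/535) = 0.014049.
z = −0.076074/0.014049 = -5.415.

z = -5.415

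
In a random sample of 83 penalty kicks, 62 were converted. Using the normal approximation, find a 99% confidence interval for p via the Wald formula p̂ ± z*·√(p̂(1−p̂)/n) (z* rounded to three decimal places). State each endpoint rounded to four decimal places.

(0.6241, 0.8699)

The sample proportion is 62/83 = 0.74699.
SE(p̂) = √(0.74699·0.25301/83) = 0.047719.
z* = 2.576 at the 99% level.
Margin of error: 2.576 × 0.047719 = 0.12292.
So the interval runs from 0.6241 to 0.8699.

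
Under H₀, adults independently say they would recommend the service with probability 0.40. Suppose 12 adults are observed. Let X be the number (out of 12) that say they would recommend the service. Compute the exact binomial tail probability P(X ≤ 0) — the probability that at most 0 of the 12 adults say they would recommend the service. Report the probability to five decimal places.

P = 0.00218

X ~ Binomial(n=12, p=0.40).
P(X ≤ 0) = C(12,0)·0.40^0·0.60^12.
= 0.002177 = 0.00218.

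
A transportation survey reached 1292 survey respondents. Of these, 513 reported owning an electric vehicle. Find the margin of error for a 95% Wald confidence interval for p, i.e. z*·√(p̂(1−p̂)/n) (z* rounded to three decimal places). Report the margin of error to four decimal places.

ME = 0.0267

Sample proportion p̂ = 513/1292 = 0.39706.
SE = √(p̂(1−p̂)/n) = √(0.239403/1292) = 0.013612.
The 95% critical value is z* = 1.960.
Margin of error = z*·SE = 1.960 × 0.013612 = 0.0267.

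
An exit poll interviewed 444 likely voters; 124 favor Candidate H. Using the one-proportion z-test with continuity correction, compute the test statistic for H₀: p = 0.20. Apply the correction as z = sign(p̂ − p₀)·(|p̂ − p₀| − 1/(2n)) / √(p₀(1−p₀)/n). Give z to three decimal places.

z = 4.117

The sample proportion is 124/444 = 0.27928. p̂ − p₀ = 0.079279.
Continuity correction 1/(2n) = 1/888 = 0.001126.
Corrected numerator: |0.079279| − 0.001126 = 0.078153.
SE₀ = √(0.20·0.80/444) = 0.018983.
z = +0.078153/0.018983 = 4.117.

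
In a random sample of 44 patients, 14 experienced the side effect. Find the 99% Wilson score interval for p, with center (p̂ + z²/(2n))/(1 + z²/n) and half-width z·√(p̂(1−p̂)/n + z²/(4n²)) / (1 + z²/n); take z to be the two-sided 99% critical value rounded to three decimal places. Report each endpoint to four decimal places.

p̂ = 14/44 = 0.31818; z = 2.576, so z² = 6.635776.
Denominator 1 + z²/n = 1 + 6.635776/44 = 1.150813.
Center = (0.31818 + 0.075407)/1.150813 = 0.34201.
Radicand: p̂(1−p̂)/n + z²/(4n²) = 0.004930503 + 0.000856893 = 0.005787396.
Half-width = 2.576·√0.005787396/1.150813 = 0.17029.
Interval: 0.34201 ± 0.17029 → (0.1717, 0.5123).

(0.1717, 0.5123)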